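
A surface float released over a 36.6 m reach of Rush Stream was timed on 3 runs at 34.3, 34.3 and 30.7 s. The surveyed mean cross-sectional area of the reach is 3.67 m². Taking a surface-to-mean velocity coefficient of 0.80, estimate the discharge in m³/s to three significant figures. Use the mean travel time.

3.25 m³/s

t̄ = (34.3 + 34.3 + 30.7) / 3 = 33.1 s
v_surface = L / t̄ = 36.6 / 33.1 = 1.106 m/s
v_mean = 0.80 × 1.106 = 0.8846 m/s
Q = A × v_mean = 3.67 × 0.8846 = 3.246 m³/s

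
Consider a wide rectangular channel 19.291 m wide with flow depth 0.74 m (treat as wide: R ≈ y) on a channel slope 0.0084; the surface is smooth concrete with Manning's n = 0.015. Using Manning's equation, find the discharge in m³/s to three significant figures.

A = b·y = 19.291 × 0.74 = 14.28 m²
Wide channel: R ≈ y = 0.74 m
Q = (1/n)·A·R^(2/3)·S^(1/2) = (1/0.015) × 14.28 × 0.7400^(2/3) × 0.0084^(1/2) = 71.36 m³/s

71.4 m³/s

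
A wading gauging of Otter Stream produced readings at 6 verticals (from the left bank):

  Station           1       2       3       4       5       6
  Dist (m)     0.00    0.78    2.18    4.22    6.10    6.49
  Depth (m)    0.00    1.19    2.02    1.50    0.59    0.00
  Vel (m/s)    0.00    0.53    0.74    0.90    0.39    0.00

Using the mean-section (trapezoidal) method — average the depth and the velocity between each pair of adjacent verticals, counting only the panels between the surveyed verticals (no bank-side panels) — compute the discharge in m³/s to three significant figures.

5.78 m³/s

Panel 1-2: Δb = 0.78 m, d̄ = (0.00+1.19)/2 = 0.595, v̄ = (0.00+0.53)/2 = 0.265 → q = 0.78×0.595×0.265 = 0.1230 m³/s
Panel 2-3: Δb = 1.4 m, d̄ = (1.19+2.02)/2 = 1.605, v̄ = (0.53+0.74)/2 = 0.635 → q = 1.4×1.605×0.635 = 1.427 m³/s
Panel 3-4: Δb = 2.04 m, d̄ = (2.02+1.50)/2 = 1.76, v̄ = (0.74+0.90)/2 = 0.82 → q = 2.04×1.76×0.82 = 2.944 m³/s
Panel 4-5: Δb = 1.88 m, d̄ = (1.50+0.59)/2 = 1.045, v̄ = (0.90+0.39)/2 = 0.645 → q = 1.88×1.045×0.645 = 1.267 m³/s
Panel 5-6: Δb = 0.39 m, d̄ = (0.59+0.00)/2 = 0.295, v̄ = (0.39+0.00)/2 = 0.195 → q = 0.39×0.295×0.195 = 0.02243 m³/s
Q = Σ q = 5.784 m³/s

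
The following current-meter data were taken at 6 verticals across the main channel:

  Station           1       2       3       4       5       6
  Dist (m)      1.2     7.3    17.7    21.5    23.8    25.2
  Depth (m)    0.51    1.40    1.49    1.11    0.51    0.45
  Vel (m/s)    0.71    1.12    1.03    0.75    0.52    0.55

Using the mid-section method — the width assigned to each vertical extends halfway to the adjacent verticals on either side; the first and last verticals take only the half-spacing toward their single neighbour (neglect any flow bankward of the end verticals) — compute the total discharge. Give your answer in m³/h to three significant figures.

w_1 = (7.3 − 1.2)/2 = 3.05 m; q_1 = 0.71 × 0.51 × 3.05 = 1.104 m³/s
w_2 = (17.7 − 1.2)/2 = 8.25 m; q_2 = 1.12 × 1.40 × 8.25 = 12.94 m³/s
w_3 = (21.5 − 7.3)/2 = 7.1 m; q_3 = 1.03 × 1.49 × 7.1 = 10.90 m³/s
w_4 = (23.8 − 17.7)/2 = 3.05 m; q_4 = 0.75 × 1.11 × 3.05 = 2.539 m³/s
w_5 = (25.2 − 21.5)/2 = 1.85 m; q_5 = 0.52 × 0.51 × 1.85 = 0.4906 m³/s
w_6 = (25.2 − 23.8)/2 = 0.7 m; q_6 = 0.55 × 0.45 × 0.7 = 0.1733 m³/s
Q = Σ qᵢ = 28.14 m³/s
= 28.14 × 3600 = 101300 m³/h

101000 m³/h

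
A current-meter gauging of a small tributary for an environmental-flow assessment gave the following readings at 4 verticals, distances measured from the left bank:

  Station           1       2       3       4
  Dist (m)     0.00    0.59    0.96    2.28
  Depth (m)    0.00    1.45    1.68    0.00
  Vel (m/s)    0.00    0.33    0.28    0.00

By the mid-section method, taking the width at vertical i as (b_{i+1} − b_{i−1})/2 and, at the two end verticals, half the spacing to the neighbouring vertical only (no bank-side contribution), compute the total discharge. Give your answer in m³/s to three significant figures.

0.627 m³/s

w_2 = (0.96 − 0.00)/2 = 0.48 m; q_2 = 0.33 × 1.45 × 0.48 = 0.2297 m³/s
w_3 = (2.28 − 0.59)/2 = 0.845 m; q_3 = 0.28 × 1.68 × 0.845 = 0.3975 m³/s
Stations 1, 4 contribute zero (depth or velocity is 0).
Q = Σ qᵢ = 0.6272 m³/s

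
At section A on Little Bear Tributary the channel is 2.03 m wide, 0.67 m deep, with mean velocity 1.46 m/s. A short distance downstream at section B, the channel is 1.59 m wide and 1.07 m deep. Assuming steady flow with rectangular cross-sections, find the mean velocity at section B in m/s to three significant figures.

Q = A₁V₁ = (2.03×0.67) × 1.46 = 1.986 m³/s
A₂ = 1.59 × 1.07 = 1.701 m²
V₂ = Q/A₂ = 1.986/1.701 = 1.167 m/s

1.17 m/s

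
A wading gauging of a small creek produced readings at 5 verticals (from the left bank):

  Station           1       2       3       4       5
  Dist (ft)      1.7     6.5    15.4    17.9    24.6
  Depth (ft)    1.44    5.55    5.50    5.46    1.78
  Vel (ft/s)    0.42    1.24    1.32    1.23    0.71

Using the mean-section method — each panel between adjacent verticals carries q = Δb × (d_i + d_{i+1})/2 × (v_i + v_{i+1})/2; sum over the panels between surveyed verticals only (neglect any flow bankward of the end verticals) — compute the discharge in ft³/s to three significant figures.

Panel 1-2: Δb = 4.8 ft, d̄ = (1.44+5.55)/2 = 3.495, v̄ = (0.42+1.24)/2 = 0.83 → q = 4.8×3.495×0.83 = 13.92 ft³/s
Panel 2-3: Δb = 8.9 ft, d̄ = (5.55+5.50)/2 = 5.525, v̄ = (1.24+1.32)/2 = 1.28 → q = 8.9×5.525×1.28 = 62.94 ft³/s
Panel 3-4: Δb = 2.5 ft, d̄ = (5.50+5.46)/2 = 5.48, v̄ = (1.32+1.23)/2 = 1.275 → q = 2.5×5.48×1.275 = 17.47 ft³/s
Panel 4-5: Δb = 6.7 ft, d̄ = (5.46+1.78)/2 = 3.62, v̄ = (1.23+0.71)/2 = 0.97 → q = 6.7×3.62×0.97 = 23.53 ft³/s
Q = Σ q = 117.9 ft³/s

118 ft³/s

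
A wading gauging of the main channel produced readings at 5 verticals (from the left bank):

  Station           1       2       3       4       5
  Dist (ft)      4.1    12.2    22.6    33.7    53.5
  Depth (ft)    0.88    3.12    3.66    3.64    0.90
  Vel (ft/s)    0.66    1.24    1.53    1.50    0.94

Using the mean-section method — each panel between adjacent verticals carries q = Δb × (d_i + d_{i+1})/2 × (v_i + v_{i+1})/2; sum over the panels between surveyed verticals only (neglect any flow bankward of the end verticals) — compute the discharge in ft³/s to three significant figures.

180 ft³/s

Panel 1-2: Δb = 8.1 ft, d̄ = (0.88+3.12)/2 = 2, v̄ = (0.66+1.24)/2 = 0.95 → q = 8.1×2×0.95 = 15.39 ft³/s
Panel 2-3: Δb = 10.4 ft, d̄ = (3.12+3.66)/2 = 3.39, v̄ = (1.24+1.53)/2 = 1.385 → q = 10.4×3.39×1.385 = 48.83 ft³/s
Panel 3-4: Δb = 11.1 ft, d̄ = (3.66+3.64)/2 = 3.65, v̄ = (1.53+1.50)/2 = 1.515 → q = 11.1×3.65×1.515 = 61.38 ft³/s
Panel 4-5: Δb = 19.8 ft, d̄ = (3.64+0.90)/2 = 2.27, v̄ = (1.50+0.94)/2 = 1.22 → q = 19.8×2.27×1.22 = 54.83 ft³/s
Q = Σ q = 180.4 ft³/s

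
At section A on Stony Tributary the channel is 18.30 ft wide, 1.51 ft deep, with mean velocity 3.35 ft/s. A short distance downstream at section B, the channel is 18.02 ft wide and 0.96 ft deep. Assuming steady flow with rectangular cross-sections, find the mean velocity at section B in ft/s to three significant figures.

5.35 ft/s

Q = A₁V₁ = (18.30×1.51) × 3.35 = 92.57 ft³/s
A₂ = 18.02 × 0.96 = 17.30 ft²
V₂ = Q/A₂ = 92.57/17.30 = 5.351 ft/s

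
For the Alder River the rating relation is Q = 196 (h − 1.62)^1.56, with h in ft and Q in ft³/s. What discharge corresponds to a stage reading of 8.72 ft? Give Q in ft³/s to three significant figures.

Q = 196 × (8.72 − 1.62)^1.56 = 196 × 7.1^1.56 = 4171 ft³/s

4170 ft³/s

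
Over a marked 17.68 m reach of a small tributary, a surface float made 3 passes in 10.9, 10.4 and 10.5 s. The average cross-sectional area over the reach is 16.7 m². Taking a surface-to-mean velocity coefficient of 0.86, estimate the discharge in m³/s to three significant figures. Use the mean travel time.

24.0 m³/s

t̄ = (10.9 + 10.4 + 10.5) / 3 = 10.6 s
v_surface = L / t̄ = 17.68 / 10.6 = 1.668 m/s
v_mean = 0.86 × 1.668 = 1.434 m/s
Q = A × v_mean = 16.7 × 1.434 = 23.95 m³/s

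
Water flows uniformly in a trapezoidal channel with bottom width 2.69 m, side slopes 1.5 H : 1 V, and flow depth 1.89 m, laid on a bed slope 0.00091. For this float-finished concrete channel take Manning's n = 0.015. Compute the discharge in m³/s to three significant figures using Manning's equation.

A = (b + z·y)·y = (2.69 + 1.5×1.89)×1.89 = 10.44 m²
P = b + 2y√(1+z²) = 2.69 + 2×1.89×√(1+1.5²) = 9.504 m
R = A/P = 10.44/9.504 = 1.099 m
Q = (1/n)·A·R^(2/3)·S^(1/2) = (1/0.015) × 10.44 × 1.099^(2/3) × 0.00091^(1/2) = 22.36 m³/s

22.4 m³/s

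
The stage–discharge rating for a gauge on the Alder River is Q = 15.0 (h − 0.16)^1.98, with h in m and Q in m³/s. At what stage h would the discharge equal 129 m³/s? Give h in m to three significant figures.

3.12 m

h − h₀ = (Q/C)^(1/b) = (129/15.0)^(1/1.98) = 2.965 m
h = 0.16 + 2.965 = 3.125 m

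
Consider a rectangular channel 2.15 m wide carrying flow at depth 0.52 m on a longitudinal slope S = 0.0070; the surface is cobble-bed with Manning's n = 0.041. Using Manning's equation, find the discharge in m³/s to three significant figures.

A = b·y = 2.15 × 0.52 = 1.118 m²
P = b + 2y = 2.15 + 2×0.52 = 3.190 m
R = A/P = 1.118/3.190 = 0.3505 m
Q = (1/n)·A·R^(2/3)·S^(1/2) = (1/0.041) × 1.118 × 0.3505^(2/3) × 0.0070^(1/2) = 1.134 m³/s

1.13 m³/s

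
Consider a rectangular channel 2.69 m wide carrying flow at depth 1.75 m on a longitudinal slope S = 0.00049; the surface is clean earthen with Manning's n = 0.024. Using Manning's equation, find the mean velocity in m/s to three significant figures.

0.768 m/s

A = b·y = 2.69 × 1.75 = 4.708 m²
P = b + 2y = 2.69 + 2×1.75 = 6.190 m
R = A/P = 4.708/6.190 = 0.7605 m
Q = (1/n)·A·R^(2/3)·S^(1/2) = (1/0.024) × 4.708 × 0.7605^(2/3) × 0.00049^(1/2) = 3.618 m³/s
V = Q/A = 3.618/4.708 = 0.7685 m/s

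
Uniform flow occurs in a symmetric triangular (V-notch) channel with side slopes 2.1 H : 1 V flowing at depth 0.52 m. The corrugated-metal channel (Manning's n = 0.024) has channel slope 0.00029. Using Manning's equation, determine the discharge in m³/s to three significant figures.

A = z·y² = 2.1×0.52² = 0.5678 m²
P = 2y√(1+z²) = 2×0.52×√(1+2.1²) = 2.419 m
R = A/P = 0.5678/2.419 = 0.2347 m
Q = (1/n)·A·R^(2/3)·S^(1/2) = (1/0.024) × 0.5678 × 0.2347^(2/3) × 0.00029^(1/2) = 0.1533 m³/s

0.153 m³/s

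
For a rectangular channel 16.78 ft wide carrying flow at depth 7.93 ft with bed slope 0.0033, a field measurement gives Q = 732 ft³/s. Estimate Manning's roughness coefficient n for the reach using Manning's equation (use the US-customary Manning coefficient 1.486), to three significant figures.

A = b·y = 16.78 × 7.93 = 133.1 ft²
P = b + 2y = 16.78 + 2×7.93 = 32.64 ft
R = A/P = 133.1/32.64 = 4.077 ft
n = (1.486/Q)·A·R^(2/3)·S^(1/2) = (1.486/732) × 133.1 × 2.552 × 0.05745 = 0.03960

0.0396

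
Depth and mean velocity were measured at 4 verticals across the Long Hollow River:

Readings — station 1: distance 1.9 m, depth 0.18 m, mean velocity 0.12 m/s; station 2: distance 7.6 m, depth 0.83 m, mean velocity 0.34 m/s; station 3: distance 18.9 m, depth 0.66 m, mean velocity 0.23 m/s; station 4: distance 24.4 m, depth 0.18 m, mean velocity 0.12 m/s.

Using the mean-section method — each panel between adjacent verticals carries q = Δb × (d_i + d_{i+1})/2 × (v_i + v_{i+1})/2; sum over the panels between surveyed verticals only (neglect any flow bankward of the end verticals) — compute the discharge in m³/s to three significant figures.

3.47 m³/s

Panel 1-2: Δb = 5.7 m, d̄ = (0.18+0.83)/2 = 0.505, v̄ = (0.12+0.34)/2 = 0.23 → q = 5.7×0.505×0.23 = 0.6621 m³/s
Panel 2-3: Δb = 11.3 m, d̄ = (0.83+0.66)/2 = 0.745, v̄ = (0.34+0.23)/2 = 0.285 → q = 11.3×0.745×0.285 = 2.399 m³/s
Panel 3-4: Δb = 5.5 m, d̄ = (0.66+0.18)/2 = 0.42, v̄ = (0.23+0.12)/2 = 0.175 → q = 5.5×0.42×0.175 = 0.4043 m³/s
Q = Σ q = 3.466 m³/s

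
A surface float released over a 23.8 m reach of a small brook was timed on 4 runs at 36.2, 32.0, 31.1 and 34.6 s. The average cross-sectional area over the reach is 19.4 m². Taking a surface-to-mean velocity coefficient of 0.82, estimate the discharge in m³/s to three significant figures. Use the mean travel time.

11.3 m³/s

t̄ = (36.2 + 32.0 + 31.1 + 34.6) / 4 = 33.475 s
v_surface = L / t̄ = 23.8 / 33.475 = 0.7110 m/s
v_mean = 0.82 × 0.7110 = 0.5830 m/s
Q = A × v_mean = 19.4 × 0.5830 = 11.31 m³/s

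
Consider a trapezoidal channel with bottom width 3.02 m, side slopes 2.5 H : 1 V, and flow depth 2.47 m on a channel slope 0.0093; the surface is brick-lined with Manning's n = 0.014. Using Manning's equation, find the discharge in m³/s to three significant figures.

A = (b + z·y)·y = (3.02 + 2.5×2.47)×2.47 = 22.71 m²
P = b + 2y√(1+z²) = 3.02 + 2×2.47×√(1+2.5²) = 16.32 m
R = A/P = 22.71/16.32 = 1.392 m
Q = (1/n)·A·R^(2/3)·S^(1/2) = (1/0.014) × 22.71 × 1.392^(2/3) × 0.0093^(1/2) = 195.0 m³/s

195 m³/s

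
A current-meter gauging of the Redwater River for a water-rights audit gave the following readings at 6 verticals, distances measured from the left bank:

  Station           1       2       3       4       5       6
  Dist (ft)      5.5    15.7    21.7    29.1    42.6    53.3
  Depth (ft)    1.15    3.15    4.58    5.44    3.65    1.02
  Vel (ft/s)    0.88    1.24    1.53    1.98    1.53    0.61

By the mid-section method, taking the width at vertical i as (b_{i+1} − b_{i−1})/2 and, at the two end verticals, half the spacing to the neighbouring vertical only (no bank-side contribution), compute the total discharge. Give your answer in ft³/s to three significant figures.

267 ft³/s

w_1 = (15.7 − 5.5)/2 = 5.1 ft; q_1 = 0.88 × 1.15 × 5.1 = 5.161 ft³/s
w_2 = (21.7 − 5.5)/2 = 8.1 ft; q_2 = 1.24 × 3.15 × 8.1 = 31.64 ft³/s
w_3 = (29.1 − 15.7)/2 = 6.7 ft; q_3 = 1.53 × 4.58 × 6.7 = 46.95 ft³/s
w_4 = (42.6 − 21.7)/2 = 10.45 ft; q_4 = 1.98 × 5.44 × 10.45 = 112.6 ft³/s
w_5 = (53.3 − 29.1)/2 = 12.1 ft; q_5 = 1.53 × 3.65 × 12.1 = 67.57 ft³/s
w_6 = (53.3 − 42.6)/2 = 5.35 ft; q_6 = 0.61 × 1.02 × 5.35 = 3.329 ft³/s
Q = Σ qᵢ = 267.2 ft³/s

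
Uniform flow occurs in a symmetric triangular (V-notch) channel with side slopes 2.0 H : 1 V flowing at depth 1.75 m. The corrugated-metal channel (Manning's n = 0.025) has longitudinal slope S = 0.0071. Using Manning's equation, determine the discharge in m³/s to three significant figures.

17.5 m³/s

A = z·y² = 2.0×1.75² = 6.125 m²
P = 2y√(1+z²) = 2×1.75×√(1+2.0²) = 7.826 m
R = A/P = 6.125/7.826 = 0.7826 m
Q = (1/n)·A·R^(2/3)·S^(1/2) = (1/0.025) × 6.125 × 0.7826^(2/3) × 0.0071^(1/2) = 17.53 m³/s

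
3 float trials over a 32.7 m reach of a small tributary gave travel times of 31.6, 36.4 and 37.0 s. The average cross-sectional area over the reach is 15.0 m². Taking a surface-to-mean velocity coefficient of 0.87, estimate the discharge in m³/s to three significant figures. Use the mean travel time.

12.2 m³/s

t̄ = (31.6 + 36.4 + 37.0) / 3 = 35 s
v_surface = L / t̄ = 32.7 / 35 = 0.9343 m/s
v_mean = 0.87 × 0.9343 = 0.8128 m/s
Q = A × v_mean = 15.0 × 0.8128 = 12.19 m³/s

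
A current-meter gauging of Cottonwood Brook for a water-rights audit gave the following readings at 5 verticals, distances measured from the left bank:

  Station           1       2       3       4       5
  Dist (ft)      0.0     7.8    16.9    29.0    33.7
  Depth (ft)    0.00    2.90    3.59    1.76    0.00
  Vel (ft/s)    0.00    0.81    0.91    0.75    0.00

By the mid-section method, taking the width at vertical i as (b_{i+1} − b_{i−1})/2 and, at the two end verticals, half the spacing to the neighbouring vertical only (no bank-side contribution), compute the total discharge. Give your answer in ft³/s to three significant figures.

w_2 = (16.9 − 0.0)/2 = 8.45 ft; q_2 = 0.81 × 2.90 × 8.45 = 19.85 ft³/s
w_3 = (29.0 − 7.8)/2 = 10.6 ft; q_3 = 0.91 × 3.59 × 10.6 = 34.63 ft³/s
w_4 = (33.7 − 16.9)/2 = 8.4 ft; q_4 = 0.75 × 1.76 × 8.4 = 11.09 ft³/s
Stations 1, 5 contribute zero (depth or velocity is 0).
Q = Σ qᵢ = 65.57 ft³/s

65.6 ft³/s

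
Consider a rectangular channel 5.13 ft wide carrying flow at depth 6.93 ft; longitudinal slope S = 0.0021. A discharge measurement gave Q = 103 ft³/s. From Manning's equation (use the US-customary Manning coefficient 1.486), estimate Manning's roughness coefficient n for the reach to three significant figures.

0.0357

A = b·y = 5.13 × 6.93 = 35.55 ft²
P = b + 2y = 5.13 + 2×6.93 = 18.99 ft
R = A/P = 35.55/18.99 = 1.872 ft
n = (1.486/Q)·A·R^(2/3)·S^(1/2) = (1.486/103) × 35.55 × 1.519 × 0.04583 = 0.03570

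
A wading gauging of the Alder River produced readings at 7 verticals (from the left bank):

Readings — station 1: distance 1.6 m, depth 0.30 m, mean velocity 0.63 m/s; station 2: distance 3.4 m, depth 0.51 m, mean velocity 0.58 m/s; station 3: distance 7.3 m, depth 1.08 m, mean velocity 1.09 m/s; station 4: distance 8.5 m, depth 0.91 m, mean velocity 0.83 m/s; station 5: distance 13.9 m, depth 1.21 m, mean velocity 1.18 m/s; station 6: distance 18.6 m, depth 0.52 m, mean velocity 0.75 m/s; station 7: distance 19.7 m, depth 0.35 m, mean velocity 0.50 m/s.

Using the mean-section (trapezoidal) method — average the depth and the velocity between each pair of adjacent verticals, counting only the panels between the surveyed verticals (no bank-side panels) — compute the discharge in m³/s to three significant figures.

14.2 m³/s

Panel 1-2: Δb = 1.8 m, d̄ = (0.30+0.51)/2 = 0.405, v̄ = (0.63+0.58)/2 = 0.605 → q = 1.8×0.405×0.605 = 0.4410 m³/s
Panel 2-3: Δb = 3.9 m, d̄ = (0.51+1.08)/2 = 0.795, v̄ = (0.58+1.09)/2 = 0.835 → q = 3.9×0.795×0.835 = 2.589 m³/s
Panel 3-4: Δb = 1.2 m, d̄ = (1.08+0.91)/2 = 0.995, v̄ = (1.09+0.83)/2 = 0.96 → q = 1.2×0.995×0.96 = 1.146 m³/s
Panel 4-5: Δb = 5.4 m, d̄ = (0.91+1.21)/2 = 1.06, v̄ = (0.83+1.18)/2 = 1.005 → q = 5.4×1.06×1.005 = 5.753 m³/s
Panel 5-6: Δb = 4.7 m, d̄ = (1.21+0.52)/2 = 0.865, v̄ = (1.18+0.75)/2 = 0.965 → q = 4.7×0.865×0.965 = 3.923 m³/s
Panel 6-7: Δb = 1.1 m, d̄ = (0.52+0.35)/2 = 0.435, v̄ = (0.75+0.50)/2 = 0.625 → q = 1.1×0.435×0.625 = 0.2991 m³/s
Q = Σ q = 14.15 m³/s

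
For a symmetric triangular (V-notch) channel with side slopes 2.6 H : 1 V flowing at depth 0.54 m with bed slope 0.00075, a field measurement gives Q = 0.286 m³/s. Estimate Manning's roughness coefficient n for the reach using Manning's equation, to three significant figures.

0.0290

A = z·y² = 2.6×0.54² = 0.7582 m²
P = 2y√(1+z²) = 2×0.54×√(1+2.6²) = 3.009 m
R = A/P = 0.7582/3.009 = 0.2520 m
n = (1/Q)·A·R^(2/3)·S^(1/2) = (1/0.286) × 0.7582 × 0.3990 × 0.02739 = 0.02896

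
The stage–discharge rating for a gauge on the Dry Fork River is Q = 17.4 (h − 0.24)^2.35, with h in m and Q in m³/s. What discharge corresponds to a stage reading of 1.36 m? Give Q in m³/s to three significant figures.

22.7 m³/s

Q = 17.4 × (1.36 − 0.24)^2.35 = 17.4 × 1.12^2.35 = 22.71 m³/s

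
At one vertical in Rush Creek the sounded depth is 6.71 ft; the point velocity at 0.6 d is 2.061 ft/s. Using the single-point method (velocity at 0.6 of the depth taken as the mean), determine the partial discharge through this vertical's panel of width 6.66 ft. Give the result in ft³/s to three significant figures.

v̄ = v₀.₆ = 2.061 ft/s
q = v̄ × d × w = 2.061 × 6.71 × 6.66 = 92.10 ft³/s

92.1 ft³/s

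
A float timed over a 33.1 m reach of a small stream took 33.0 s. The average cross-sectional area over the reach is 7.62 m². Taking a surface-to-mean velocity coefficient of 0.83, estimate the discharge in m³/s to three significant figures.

6.34 m³/s

v_surface = L / t̄ = 33.1 / 33 = 1.003 m/s
v_mean = 0.83 × 1.003 = 0.8325 m/s
Q = A × v_mean = 7.62 × 0.8325 = 6.344 m³/s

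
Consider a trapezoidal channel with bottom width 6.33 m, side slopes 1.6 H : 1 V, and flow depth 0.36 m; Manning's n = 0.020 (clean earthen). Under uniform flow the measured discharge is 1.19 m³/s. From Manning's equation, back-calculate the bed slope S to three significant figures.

0.000413

A = (b + z·y)·y = (6.33 + 1.6×0.36)×0.36 = 2.486 m²
P = b + 2y√(1+z²) = 6.33 + 2×0.36×√(1+1.6²) = 7.688 m
R = A/P = 2.486/7.688 = 0.3234 m
S = (Q·n / (1·A·R^(2/3)))² = (1.19×0.020 / (1×2.486×0.4711))² = 0.0004129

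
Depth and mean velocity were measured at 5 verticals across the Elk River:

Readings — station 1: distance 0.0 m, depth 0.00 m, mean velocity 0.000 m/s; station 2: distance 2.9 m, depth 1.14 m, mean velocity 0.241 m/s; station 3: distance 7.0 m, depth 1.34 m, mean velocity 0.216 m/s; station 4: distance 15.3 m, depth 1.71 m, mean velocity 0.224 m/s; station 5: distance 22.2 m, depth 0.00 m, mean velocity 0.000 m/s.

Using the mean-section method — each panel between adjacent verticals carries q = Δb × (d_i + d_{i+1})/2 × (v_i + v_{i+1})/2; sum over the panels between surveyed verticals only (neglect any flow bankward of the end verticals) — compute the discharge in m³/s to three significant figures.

4.81 m³/s

Panel 1-2: Δb = 2.9 m, d̄ = (0.00+1.14)/2 = 0.57, v̄ = (0.000+0.241)/2 = 0.1205 → q = 2.9×0.57×0.1205 = 0.1992 m³/s
Panel 2-3: Δb = 4.1 m, d̄ = (1.14+1.34)/2 = 1.24, v̄ = (0.241+0.216)/2 = 0.2285 → q = 4.1×1.24×0.2285 = 1.162 m³/s
Panel 3-4: Δb = 8.3 m, d̄ = (1.34+1.71)/2 = 1.525, v̄ = (0.216+0.224)/2 = 0.22 → q = 8.3×1.525×0.22 = 2.785 m³/s
Panel 4-5: Δb = 6.9 m, d̄ = (1.71+0.00)/2 = 0.855, v̄ = (0.224+0.000)/2 = 0.112 → q = 6.9×0.855×0.112 = 0.6607 m³/s
Q = Σ q = 4.806 m³/s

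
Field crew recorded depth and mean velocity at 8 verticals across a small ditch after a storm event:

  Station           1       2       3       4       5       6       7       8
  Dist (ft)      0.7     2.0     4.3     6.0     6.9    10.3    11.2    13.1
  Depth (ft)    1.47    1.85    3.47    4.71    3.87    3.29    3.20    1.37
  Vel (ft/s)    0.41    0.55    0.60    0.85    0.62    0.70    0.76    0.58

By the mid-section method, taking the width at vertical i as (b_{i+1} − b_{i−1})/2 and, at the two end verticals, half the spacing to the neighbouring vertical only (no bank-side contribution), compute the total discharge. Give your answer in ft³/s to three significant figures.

w_1 = (2.0 − 0.7)/2 = 0.65 ft; q_1 = 0.41 × 1.47 × 0.65 = 0.3918 ft³/s
w_2 = (4.3 − 0.7)/2 = 1.8 ft; q_2 = 0.55 × 1.85 × 1.8 = 1.832 ft³/s
w_3 = (6.0 − 2.0)/2 = 2 ft; q_3 = 0.60 × 3.47 × 2 = 4.164 ft³/s
w_4 = (6.9 − 4.3)/2 = 1.3 ft; q_4 = 0.85 × 4.71 × 1.3 = 5.205 ft³/s
w_5 = (10.3 − 6.0)/2 = 2.15 ft; q_5 = 0.62 × 3.87 × 2.15 = 5.159 ft³/s
w_6 = (11.2 − 6.9)/2 = 2.15 ft; q_6 = 0.70 × 3.29 × 2.15 = 4.951 ft³/s
w_7 = (13.1 − 10.3)/2 = 1.4 ft; q_7 = 0.76 × 3.20 × 1.4 = 3.405 ft³/s
w_8 = (13.1 − 11.2)/2 = 0.95 ft; q_8 = 0.58 × 1.37 × 0.95 = 0.7549 ft³/s
Q = Σ qᵢ = 25.86 ft³/s

25.9 ft³/s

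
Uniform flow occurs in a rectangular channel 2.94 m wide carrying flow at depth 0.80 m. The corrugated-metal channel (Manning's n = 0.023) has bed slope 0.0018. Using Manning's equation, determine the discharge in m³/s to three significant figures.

A = b·y = 2.94 × 0.80 = 2.352 m²
P = b + 2y = 2.94 + 2×0.80 = 4.540 m
R = A/P = 2.352/4.540 = 0.5181 m
Q = (1/n)·A·R^(2/3)·S^(1/2) = (1/0.023) × 2.352 × 0.5181^(2/3) × 0.0018^(1/2) = 2.799 m³/s

2.80 m³/s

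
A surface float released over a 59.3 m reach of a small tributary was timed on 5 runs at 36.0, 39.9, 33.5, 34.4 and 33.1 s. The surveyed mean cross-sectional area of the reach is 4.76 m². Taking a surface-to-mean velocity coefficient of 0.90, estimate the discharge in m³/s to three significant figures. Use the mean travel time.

7.18 m³/s

t̄ = (36.0 + 39.9 + 33.5 + 34.4 + 33.1) / 5 = 35.38 s
v_surface = L / t̄ = 59.3 / 35.38 = 1.676 m/s
v_mean = 0.90 × 1.676 = 1.508 m/s
Q = A × v_mean = 4.76 × 1.508 = 7.180 m³/s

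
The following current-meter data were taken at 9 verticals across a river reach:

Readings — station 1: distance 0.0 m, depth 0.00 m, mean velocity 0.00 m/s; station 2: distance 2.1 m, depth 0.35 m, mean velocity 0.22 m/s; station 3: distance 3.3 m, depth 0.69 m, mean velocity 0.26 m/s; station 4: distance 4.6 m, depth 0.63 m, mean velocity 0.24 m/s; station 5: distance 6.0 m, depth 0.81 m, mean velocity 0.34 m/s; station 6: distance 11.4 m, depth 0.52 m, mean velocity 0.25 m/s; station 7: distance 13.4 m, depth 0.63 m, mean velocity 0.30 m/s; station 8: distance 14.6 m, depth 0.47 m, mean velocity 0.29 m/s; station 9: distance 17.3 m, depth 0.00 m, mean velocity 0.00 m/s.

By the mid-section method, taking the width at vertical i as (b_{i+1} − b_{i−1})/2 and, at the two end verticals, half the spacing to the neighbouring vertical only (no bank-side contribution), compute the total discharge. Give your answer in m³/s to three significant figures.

w_2 = (3.3 − 0.0)/2 = 1.65 m; q_2 = 0.22 × 0.35 × 1.65 = 0.1271 m³/s
w_3 = (4.6 − 2.1)/2 = 1.25 m; q_3 = 0.26 × 0.69 × 1.25 = 0.2243 m³/s
w_4 = (6.0 − 3.3)/2 = 1.35 m; q_4 = 0.24 × 0.63 × 1.35 = 0.2041 m³/s
w_5 = (11.4 − 4.6)/2 = 3.4 m; q_5 = 0.34 × 0.81 × 3.4 = 0.9364 m³/s
w_6 = (13.4 − 6.0)/2 = 3.7 m; q_6 = 0.25 × 0.52 × 3.7 = 0.4810 m³/s
w_7 = (14.6 − 11.4)/2 = 1.6 m; q_7 = 0.30 × 0.63 × 1.6 = 0.3024 m³/s
w_8 = (17.3 − 13.4)/2 = 1.95 m; q_8 = 0.29 × 0.47 × 1.95 = 0.2658 m³/s
Stations 1, 9 contribute zero (depth or velocity is 0).
Q = Σ qᵢ = 2.541 m³/s

2.54 m³/s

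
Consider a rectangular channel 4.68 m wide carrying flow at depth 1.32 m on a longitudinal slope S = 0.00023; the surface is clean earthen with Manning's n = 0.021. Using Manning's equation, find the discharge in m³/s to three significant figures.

A = b·y = 4.68 × 1.32 = 6.178 m²
P = b + 2y = 4.68 + 2×1.32 = 7.320 m
R = A/P = 6.178/7.320 = 0.8439 m
Q = (1/n)·A·R^(2/3)·S^(1/2) = (1/0.021) × 6.178 × 0.8439^(2/3) × 0.00023^(1/2) = 3.984 m³/s

3.98 m³/s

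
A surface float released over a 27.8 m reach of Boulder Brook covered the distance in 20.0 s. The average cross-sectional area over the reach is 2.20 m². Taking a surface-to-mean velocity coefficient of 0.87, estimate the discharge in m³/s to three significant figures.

v_surface = L / t̄ = 27.8 / 20 = 1.390 m/s
v_mean = 0.87 × 1.390 = 1.209 m/s
Q = A × v_mean = 2.20 × 1.209 = 2.660 m³/s

2.66 m³/s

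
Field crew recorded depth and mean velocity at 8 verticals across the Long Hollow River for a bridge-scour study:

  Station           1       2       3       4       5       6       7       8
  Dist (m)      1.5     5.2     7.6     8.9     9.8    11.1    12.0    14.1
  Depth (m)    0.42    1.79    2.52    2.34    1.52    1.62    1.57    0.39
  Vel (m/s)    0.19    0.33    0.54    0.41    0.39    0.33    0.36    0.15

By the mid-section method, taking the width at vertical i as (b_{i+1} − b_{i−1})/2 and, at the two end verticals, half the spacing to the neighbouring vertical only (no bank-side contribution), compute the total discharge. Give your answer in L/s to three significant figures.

7670 L/s

w_1 = (5.2 − 1.5)/2 = 1.85 m; q_1 = 0.19 × 0.42 × 1.85 = 0.1476 m³/s
w_2 = (7.6 − 1.5)/2 = 3.05 m; q_2 = 0.33 × 1.79 × 3.05 = 1.802 m³/s
w_3 = (8.9 − 5.2)/2 = 1.85 m; q_3 = 0.54 × 2.52 × 1.85 = 2.517 m³/s
w_4 = (9.8 − 7.6)/2 = 1.1 m; q_4 = 0.41 × 2.34 × 1.1 = 1.055 m³/s
w_5 = (11.1 − 8.9)/2 = 1.1 m; q_5 = 0.39 × 1.52 × 1.1 = 0.6521 m³/s
w_6 = (12.0 − 9.8)/2 = 1.1 m; q_6 = 0.33 × 1.62 × 1.1 = 0.5881 m³/s
w_7 = (14.1 − 11.1)/2 = 1.5 m; q_7 = 0.36 × 1.57 × 1.5 = 0.8478 m³/s
w_8 = (14.1 − 12.0)/2 = 1.05 m; q_8 = 0.15 × 0.39 × 1.05 = 0.06143 m³/s
Q = Σ qᵢ = 7.671 m³/s
= 7.671 × 1000 = 7671 L/s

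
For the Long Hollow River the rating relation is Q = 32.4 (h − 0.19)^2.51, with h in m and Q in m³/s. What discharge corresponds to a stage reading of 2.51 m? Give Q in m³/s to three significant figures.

268 m³/s

Q = 32.4 × (2.51 − 0.19)^2.51 = 32.4 × 2.32^2.51 = 267.9 m³/s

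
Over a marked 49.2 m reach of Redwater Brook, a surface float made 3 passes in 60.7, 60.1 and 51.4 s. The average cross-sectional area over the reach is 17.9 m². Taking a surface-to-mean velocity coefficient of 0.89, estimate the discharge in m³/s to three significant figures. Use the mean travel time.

13.7 m³/s

t̄ = (60.7 + 60.1 + 51.4) / 3 = 57.4 s
v_surface = L / t̄ = 49.2 / 57.4 = 0.8571 m/s
v_mean = 0.89 × 0.8571 = 0.7629 m/s
Q = A × v_mean = 17.9 × 0.7629 = 13.66 m³/s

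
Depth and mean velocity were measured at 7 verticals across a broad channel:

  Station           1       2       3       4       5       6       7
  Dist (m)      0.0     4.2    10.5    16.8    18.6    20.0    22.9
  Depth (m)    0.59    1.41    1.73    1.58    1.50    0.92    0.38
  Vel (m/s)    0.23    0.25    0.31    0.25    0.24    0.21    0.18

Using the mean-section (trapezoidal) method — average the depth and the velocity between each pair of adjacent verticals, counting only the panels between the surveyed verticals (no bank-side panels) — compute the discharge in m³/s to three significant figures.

8.12 m³/s

Panel 1-2: Δb = 4.2 m, d̄ = (0.59+1.41)/2 = 1, v̄ = (0.23+0.25)/2 = 0.24 → q = 4.2×1×0.24 = 1.008 m³/s
Panel 2-3: Δb = 6.3 m, d̄ = (1.41+1.73)/2 = 1.57, v̄ = (0.25+0.31)/2 = 0.28 → q = 6.3×1.57×0.28 = 2.769 m³/s
Panel 3-4: Δb = 6.3 m, d̄ = (1.73+1.58)/2 = 1.655, v̄ = (0.31+0.25)/2 = 0.28 → q = 6.3×1.655×0.28 = 2.919 m³/s
Panel 4-5: Δb = 1.8 m, d̄ = (1.58+1.50)/2 = 1.54, v̄ = (0.25+0.24)/2 = 0.245 → q = 1.8×1.54×0.245 = 0.6791 m³/s
Panel 5-6: Δb = 1.4 m, d̄ = (1.50+0.92)/2 = 1.21, v̄ = (0.24+0.21)/2 = 0.225 → q = 1.4×1.21×0.225 = 0.3812 m³/s
Panel 6-7: Δb = 2.9 m, d̄ = (0.92+0.38)/2 = 0.65, v̄ = (0.21+0.18)/2 = 0.195 → q = 2.9×0.65×0.195 = 0.3676 m³/s
Q = Σ q = 8.125 m³/s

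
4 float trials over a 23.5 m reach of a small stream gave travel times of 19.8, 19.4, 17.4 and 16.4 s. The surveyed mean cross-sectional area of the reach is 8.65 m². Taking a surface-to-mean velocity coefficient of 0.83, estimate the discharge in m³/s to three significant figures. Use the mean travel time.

9.24 m³/s

t̄ = (19.8 + 19.4 + 17.4 + 16.4) / 4 = 18.25 s
v_surface = L / t̄ = 23.5 / 18.25 = 1.288 m/s
v_mean = 0.83 × 1.288 = 1.069 m/s
Q = A × v_mean = 8.65 × 1.069 = 9.245 m³/s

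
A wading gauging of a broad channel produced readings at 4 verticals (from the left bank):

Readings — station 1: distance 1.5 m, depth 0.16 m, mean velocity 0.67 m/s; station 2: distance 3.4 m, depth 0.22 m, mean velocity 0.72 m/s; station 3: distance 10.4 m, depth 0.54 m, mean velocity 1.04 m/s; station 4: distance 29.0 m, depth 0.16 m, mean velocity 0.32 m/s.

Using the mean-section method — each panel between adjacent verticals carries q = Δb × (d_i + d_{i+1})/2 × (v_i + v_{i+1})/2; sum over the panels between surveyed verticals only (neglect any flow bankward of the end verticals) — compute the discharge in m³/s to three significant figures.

Panel 1-2: Δb = 1.9 m, d̄ = (0.16+0.22)/2 = 0.19, v̄ = (0.67+0.72)/2 = 0.695 → q = 1.9×0.19×0.695 = 0.2509 m³/s
Panel 2-3: Δb = 7 m, d̄ = (0.22+0.54)/2 = 0.38, v̄ = (0.72+1.04)/2 = 0.88 → q = 7×0.38×0.88 = 2.341 m³/s
Panel 3-4: Δb = 18.6 m, d̄ = (0.54+0.16)/2 = 0.35, v̄ = (1.04+0.32)/2 = 0.68 → q = 18.6×0.35×0.68 = 4.427 m³/s
Q = Σ q = 7.018 m³/s

7.02 m³/s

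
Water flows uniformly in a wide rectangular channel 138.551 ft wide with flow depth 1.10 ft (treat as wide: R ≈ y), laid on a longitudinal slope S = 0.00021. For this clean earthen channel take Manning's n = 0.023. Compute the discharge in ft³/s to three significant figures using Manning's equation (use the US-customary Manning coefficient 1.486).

152 ft³/s

A = b·y = 138.551 × 1.10 = 152.4 ft²
Wide channel: R ≈ y = 1.10 ft
Q = (1.486/n)·A·R^(2/3)·S^(1/2) = (1.486/0.023) × 152.4 × 1.100^(2/3) × 0.00021^(1/2) = 152.1 ft³/s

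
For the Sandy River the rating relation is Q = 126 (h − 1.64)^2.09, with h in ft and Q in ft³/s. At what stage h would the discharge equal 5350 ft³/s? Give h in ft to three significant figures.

7.65 ft

h − h₀ = (Q/C)^(1/b) = (5350/126)^(1/2.09) = 6.011 ft
h = 1.64 + 6.011 = 7.651 ft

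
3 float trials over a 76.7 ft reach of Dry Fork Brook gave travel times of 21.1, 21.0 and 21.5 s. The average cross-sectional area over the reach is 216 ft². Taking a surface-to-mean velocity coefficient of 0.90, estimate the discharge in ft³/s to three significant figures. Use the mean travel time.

703 ft³/s

t̄ = (21.1 + 21.0 + 21.5) / 3 = 21.2 s
v_surface = L / t̄ = 76.7 / 21.2 = 3.618 ft/s
v_mean = 0.90 × 3.618 = 3.256 ft/s
Q = A × v_mean = 216 × 3.256 = 703.3 ft³/s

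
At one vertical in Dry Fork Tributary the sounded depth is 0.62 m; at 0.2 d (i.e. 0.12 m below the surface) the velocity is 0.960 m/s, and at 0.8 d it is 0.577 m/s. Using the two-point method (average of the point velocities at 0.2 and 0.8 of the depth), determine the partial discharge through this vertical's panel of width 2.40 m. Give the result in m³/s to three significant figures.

v̄ = (0.960 + 0.577) / 2 = 0.7685 m/s
q = v̄ × d × w = 0.7685 × 0.62 × 2.40 = 1.144 m³/s

1.14 m³/s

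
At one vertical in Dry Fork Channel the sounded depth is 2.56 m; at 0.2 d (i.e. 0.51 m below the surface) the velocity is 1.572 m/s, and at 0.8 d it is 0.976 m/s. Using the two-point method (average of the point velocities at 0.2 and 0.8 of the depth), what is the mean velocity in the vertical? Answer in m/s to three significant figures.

v̄ = (1.572 + 0.976) / 2 = 1.274 m/s

1.27 m/s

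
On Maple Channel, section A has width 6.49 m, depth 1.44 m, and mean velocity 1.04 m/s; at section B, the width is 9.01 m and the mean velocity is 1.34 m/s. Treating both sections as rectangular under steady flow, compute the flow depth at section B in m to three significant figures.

Q = A₁V₁ = (6.49×1.44) × 1.04 = 9.719 m³/s
d₂ = Q/(b₂ V₂) = 9.719/(9.01×1.34) = 0.8050 m

0.805 m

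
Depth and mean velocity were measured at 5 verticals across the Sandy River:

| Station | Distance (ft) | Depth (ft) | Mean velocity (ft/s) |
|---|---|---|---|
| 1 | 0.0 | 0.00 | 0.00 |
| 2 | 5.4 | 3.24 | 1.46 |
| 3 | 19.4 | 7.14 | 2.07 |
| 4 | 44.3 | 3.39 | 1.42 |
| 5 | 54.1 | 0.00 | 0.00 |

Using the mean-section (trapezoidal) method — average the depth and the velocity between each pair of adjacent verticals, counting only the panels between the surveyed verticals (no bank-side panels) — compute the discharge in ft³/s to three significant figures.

375 ft³/s

Panel 1-2: Δb = 5.4 ft, d̄ = (0.00+3.24)/2 = 1.62, v̄ = (0.00+1.46)/2 = 0.73 → q = 5.4×1.62×0.73 = 6.386 ft³/s
Panel 2-3: Δb = 14 ft, d̄ = (3.24+7.14)/2 = 5.19, v̄ = (1.46+2.07)/2 = 1.765 → q = 14×5.19×1.765 = 128.2 ft³/s
Panel 3-4: Δb = 24.9 ft, d̄ = (7.14+3.39)/2 = 5.265, v̄ = (2.07+1.42)/2 = 1.745 → q = 24.9×5.265×1.745 = 228.8 ft³/s
Panel 4-5: Δb = 9.8 ft, d̄ = (3.39+0.00)/2 = 1.695, v̄ = (1.42+0.00)/2 = 0.71 → q = 9.8×1.695×0.71 = 11.79 ft³/s
Q = Σ q = 375.2 ft³/s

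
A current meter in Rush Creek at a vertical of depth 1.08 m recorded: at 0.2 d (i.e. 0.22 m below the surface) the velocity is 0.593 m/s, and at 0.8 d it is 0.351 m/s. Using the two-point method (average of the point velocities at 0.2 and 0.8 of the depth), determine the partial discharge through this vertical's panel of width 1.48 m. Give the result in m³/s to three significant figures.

v̄ = (0.593 + 0.351) / 2 = 0.4720 m/s
q = v̄ × d × w = 0.4720 × 1.08 × 1.48 = 0.7544 m³/s

0.754 m³/s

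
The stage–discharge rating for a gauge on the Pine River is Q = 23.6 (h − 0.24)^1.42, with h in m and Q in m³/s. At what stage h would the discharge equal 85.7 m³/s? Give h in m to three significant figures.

2.72 m

h − h₀ = (Q/C)^(1/b) = (85.7/23.6)^(1/1.42) = 2.480 m
h = 0.24 + 2.480 = 2.720 m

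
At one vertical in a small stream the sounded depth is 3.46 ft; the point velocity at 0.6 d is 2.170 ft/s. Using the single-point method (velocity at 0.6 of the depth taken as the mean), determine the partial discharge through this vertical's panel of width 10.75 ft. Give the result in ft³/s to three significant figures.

80.7 ft³/s

v̄ = v₀.₆ = 2.170 ft/s
q = v̄ × d × w = 2.170 × 3.46 × 10.75 = 80.71 ft³/s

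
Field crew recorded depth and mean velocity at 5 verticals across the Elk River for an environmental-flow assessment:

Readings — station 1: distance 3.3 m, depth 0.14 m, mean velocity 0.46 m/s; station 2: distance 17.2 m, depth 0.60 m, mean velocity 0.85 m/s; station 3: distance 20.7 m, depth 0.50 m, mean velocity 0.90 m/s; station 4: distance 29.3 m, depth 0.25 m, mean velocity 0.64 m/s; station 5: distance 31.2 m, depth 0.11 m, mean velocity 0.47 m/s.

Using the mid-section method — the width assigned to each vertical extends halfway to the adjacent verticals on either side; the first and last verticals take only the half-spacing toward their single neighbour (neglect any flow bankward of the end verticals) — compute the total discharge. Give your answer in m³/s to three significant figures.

w_1 = (17.2 − 3.3)/2 = 6.95 m; q_1 = 0.46 × 0.14 × 6.95 = 0.4476 m³/s
w_2 = (20.7 − 3.3)/2 = 8.7 m; q_2 = 0.85 × 0.60 × 8.7 = 4.437 m³/s
w_3 = (29.3 − 17.2)/2 = 6.05 m; q_3 = 0.90 × 0.50 × 6.05 = 2.723 m³/s
w_4 = (31.2 − 20.7)/2 = 5.25 m; q_4 = 0.64 × 0.25 × 5.25 = 0.8400 m³/s
w_5 = (31.2 − 29.3)/2 = 0.95 m; q_5 = 0.47 × 0.11 × 0.95 = 0.04912 m³/s
Q = Σ qᵢ = 8.496 m³/s

8.50 m³/s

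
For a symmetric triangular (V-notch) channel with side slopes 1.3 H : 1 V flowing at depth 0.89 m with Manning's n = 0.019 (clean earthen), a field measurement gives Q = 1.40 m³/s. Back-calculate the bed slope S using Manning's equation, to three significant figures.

A = z·y² = 1.3×0.89² = 1.030 m²
P = 2y√(1+z²) = 2×0.89×√(1+1.3²) = 2.919 m
R = A/P = 1.030/2.919 = 0.3527 m
S = (Q·n / (1·A·R^(2/3)))² = (1.40×0.019 / (1×1.030×0.4992))² = 0.002678

0.00268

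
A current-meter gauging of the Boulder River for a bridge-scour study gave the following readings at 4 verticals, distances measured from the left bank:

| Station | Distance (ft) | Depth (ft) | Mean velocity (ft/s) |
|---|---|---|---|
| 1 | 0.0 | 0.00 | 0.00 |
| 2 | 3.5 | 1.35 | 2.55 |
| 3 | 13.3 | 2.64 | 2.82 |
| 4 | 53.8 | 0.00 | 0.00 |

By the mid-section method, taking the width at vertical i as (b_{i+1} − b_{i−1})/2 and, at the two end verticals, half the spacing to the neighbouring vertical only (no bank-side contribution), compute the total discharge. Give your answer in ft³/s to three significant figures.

w_2 = (13.3 − 0.0)/2 = 6.65 ft; q_2 = 2.55 × 1.35 × 6.65 = 22.89 ft³/s
w_3 = (53.8 − 3.5)/2 = 25.15 ft; q_3 = 2.82 × 2.64 × 25.15 = 187.2 ft³/s
Stations 1, 4 contribute zero (depth or velocity is 0).
Q = Σ qᵢ = 210.1 ft³/s

210 ft³/s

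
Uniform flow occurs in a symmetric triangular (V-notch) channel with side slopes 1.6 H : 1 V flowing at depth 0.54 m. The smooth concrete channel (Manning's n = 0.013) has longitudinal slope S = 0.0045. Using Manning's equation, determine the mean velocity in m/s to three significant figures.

A = z·y² = 1.6×0.54² = 0.4666 m²
P = 2y√(1+z²) = 2×0.54×√(1+1.6²) = 2.038 m
R = A/P = 0.4666/2.038 = 0.2290 m
Q = (1/n)·A·R^(2/3)·S^(1/2) = (1/0.013) × 0.4666 × 0.2290^(2/3) × 0.0045^(1/2) = 0.9010 m³/s
V = Q/A = 0.9010/0.4666 = 1.931 m/s

1.93 m/s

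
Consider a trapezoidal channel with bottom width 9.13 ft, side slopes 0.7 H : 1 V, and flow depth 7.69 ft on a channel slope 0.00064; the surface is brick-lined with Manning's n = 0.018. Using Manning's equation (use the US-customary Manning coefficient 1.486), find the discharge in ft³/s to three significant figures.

A = (b + z·y)·y = (9.13 + 0.7×7.69)×7.69 = 111.6 ft²
P = b + 2y√(1+z²) = 9.13 + 2×7.69×√(1+0.7²) = 27.90 ft
R = A/P = 111.6/27.90 = 4.000 ft
Q = (1.486/n)·A·R^(2/3)·S^(1/2) = (1.486/0.018) × 111.6 × 4.000^(2/3) × 0.00064^(1/2) = 587.3 ft³/s

587 ft³/s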